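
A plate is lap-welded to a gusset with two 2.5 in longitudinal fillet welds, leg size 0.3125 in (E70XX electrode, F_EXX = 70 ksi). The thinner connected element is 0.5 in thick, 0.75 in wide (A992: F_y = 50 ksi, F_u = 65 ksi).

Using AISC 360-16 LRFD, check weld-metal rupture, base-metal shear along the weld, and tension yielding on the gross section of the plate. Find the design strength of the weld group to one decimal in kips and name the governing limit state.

Weld metal: throat = 0.707×0.3125 = 0.22094 in, L = 2×2.5 = 5 in. φR_n = 0.75 × 0.6 × 70 × 0.22094 × 5 = 34.8 kips.
Base metal shear (0.5 in plate): yield φR_n = 1.0×0.6×50×0.5×5 = 75.0 kips; rupture φR_n = 0.75×0.6×65×0.5×5 = 73.1 kips; take 73.1 kips (rupture).
Tension yield (gross): A_g = 0.75×0.5 = 0.375 in². φR_n = 0.90 × 50 × 0.375 = 16.9 kips.
Governing: min(34.8, 73.1, 16.9) = 16.9 kips → gross-section yield.

16.9 kips (gross-section yield governs)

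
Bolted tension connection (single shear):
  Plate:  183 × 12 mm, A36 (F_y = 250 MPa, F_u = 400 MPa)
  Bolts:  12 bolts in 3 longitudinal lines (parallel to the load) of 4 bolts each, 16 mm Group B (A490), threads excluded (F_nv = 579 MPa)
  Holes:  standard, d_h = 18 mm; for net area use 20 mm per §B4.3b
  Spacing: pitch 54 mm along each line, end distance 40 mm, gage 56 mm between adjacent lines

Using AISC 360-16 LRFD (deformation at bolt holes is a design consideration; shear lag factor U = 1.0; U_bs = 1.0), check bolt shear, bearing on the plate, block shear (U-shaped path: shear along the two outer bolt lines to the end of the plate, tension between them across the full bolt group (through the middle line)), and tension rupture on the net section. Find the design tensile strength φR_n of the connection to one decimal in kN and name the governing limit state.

442.8 kN (net-section rupture governs)

Bolt shear: A_b = π(16)²/4 = 201.06 mm². φR_n = 0.75 × 579 × 201.06 × 12 × 1 = 1047.7 kN.
Bearing (12 mm plate, F_u = 400 MPa): end bolts L_c = 40 − 18/2 = 31, R_n = min(1.2×31×12×400, 2.4×16×12×400) = 178.56 kN/bolt; interior L_c = 54 − 18 = 36, R_n = 184.32 kN/bolt. φR_n = 0.75 × (3×178.56 + 9×184.32) = 1645.9 kN.
Block shear: shear path 2×[40+3×54] = 2×202 mm, A_gv = 4848, A_nv = 2×(202 − 3.5×20)×12 = 3168 mm²; tension across gage: (112 − 2×20)×12 = 864 mm². R_n = min(0.6×400×3168, 0.6×250×4848) + 1.0×400×864 = min(760.32, 727.2) + 345.6 = 1072.8 kN. φR_n = 0.75 × 1072.8 = 804.6 kN.
Tension rupture (net): A_n = (183 − 3×20)×12 = 1476 mm² (U = 1.0, A_e = A_n). φR_n = 0.75 × 400 × 1476 = 442.8 kN.
Governing: min(1047.7, 1645.9, 804.6, 442.8) = 442.8 kN → net-section rupture.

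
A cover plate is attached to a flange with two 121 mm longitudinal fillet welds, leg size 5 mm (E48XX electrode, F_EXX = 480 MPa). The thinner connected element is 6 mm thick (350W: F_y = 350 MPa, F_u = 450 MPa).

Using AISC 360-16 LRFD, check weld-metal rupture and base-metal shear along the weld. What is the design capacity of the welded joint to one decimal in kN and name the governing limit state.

184.8 kN (weld metal governs)

Weld metal: throat = 0.707×5 = 3.535 mm, L = 2×121 = 242 mm. φR_n = 0.75 × 0.6 × 480 × 3.535 × 242 = 184.8 kN.
Base metal shear (6 mm plate): yield φR_n = 1.0×0.6×350×6×242 = 304.9 kN; rupture φR_n = 0.75×0.6×450×6×242 = 294.0 kN; take 294.0 kN (rupture).
Governing: min(184.8, 294.0) = 184.8 kN → weld metal.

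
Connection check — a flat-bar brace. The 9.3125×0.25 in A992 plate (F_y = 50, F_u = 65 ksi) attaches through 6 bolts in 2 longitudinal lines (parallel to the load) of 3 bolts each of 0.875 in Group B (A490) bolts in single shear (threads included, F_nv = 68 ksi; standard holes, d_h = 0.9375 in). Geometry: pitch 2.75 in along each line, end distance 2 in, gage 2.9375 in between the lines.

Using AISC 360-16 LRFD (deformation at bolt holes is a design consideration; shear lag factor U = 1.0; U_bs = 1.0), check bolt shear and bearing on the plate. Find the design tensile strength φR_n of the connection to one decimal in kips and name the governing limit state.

147.2 kips (bearing governs)

Bolt shear: A_b = π(0.875)²/4 = 0.60132 in². φR_n = 0.75 × 68 × 0.60132 × 6 × 1 = 184.0 kips.
Bearing (0.25 in plate, F_u = 65 ksi): end bolts L_c = 2 − 0.9375/2 = 1.53125, R_n = min(1.2×1.53125×0.25×65, 2.4×0.875×0.25×65) = 29.859 kips/bolt; interior L_c = 2.75 − 0.9375 = 1.8125, R_n = 34.125 kips/bolt. φR_n = 0.75 × (2×29.859 + 4×34.125) = 147.2 kips.
Governing: min(184.0, 147.2) = 147.2 kips → bearing.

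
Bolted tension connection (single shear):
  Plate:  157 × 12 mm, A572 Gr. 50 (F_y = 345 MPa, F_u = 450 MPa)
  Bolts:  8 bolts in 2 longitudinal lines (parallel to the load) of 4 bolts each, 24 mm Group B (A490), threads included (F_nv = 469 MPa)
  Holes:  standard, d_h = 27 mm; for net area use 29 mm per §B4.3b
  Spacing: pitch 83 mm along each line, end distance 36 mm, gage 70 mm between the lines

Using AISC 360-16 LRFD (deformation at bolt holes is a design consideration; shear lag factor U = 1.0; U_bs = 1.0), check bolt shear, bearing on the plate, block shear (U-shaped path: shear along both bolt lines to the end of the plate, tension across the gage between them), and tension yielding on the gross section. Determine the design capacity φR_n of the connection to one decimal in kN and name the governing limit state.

585.0 kN (gross-section yield governs)

Bolt shear: A_b = π(24)²/4 = 452.39 mm². φR_n = 0.75 × 469 × 452.39 × 8 × 1 = 1273.0 kN.
Bearing (12 mm plate, F_u = 450 MPa): end bolts L_c = 36 − 27/2 = 22.5, R_n = min(1.2×22.5×12×450, 2.4×24×12×450) = 145.8 kN/bolt; interior L_c = 83 − 27 = 56, R_n = 311.04 kN/bolt. φR_n = 0.75 × (2×145.8 + 6×311.04) = 1618.4 kN.
Block shear: shear path 2×[36+3×83] = 2×285 mm, A_gv = 6840, A_nv = 2×(285 − 3.5×29)×12 = 4404 mm²; tension across gage: (70 − 1×29)×12 = 492 mm². R_n = min(0.6×450×4404, 0.6×345×6840) + 1.0×450×492 = min(1189.1, 1415.9) + 221.4 = 1410.5 kN. φR_n = 0.75 × 1410.5 = 1057.9 kN.
Tension yield (gross): A_g = 157×12 = 1884 mm². φR_n = 0.90 × 345 × 1884 = 585.0 kN.
Governing: min(1273.0, 1618.4, 1057.9, 585.0) = 585.0 kN → gross-section yield.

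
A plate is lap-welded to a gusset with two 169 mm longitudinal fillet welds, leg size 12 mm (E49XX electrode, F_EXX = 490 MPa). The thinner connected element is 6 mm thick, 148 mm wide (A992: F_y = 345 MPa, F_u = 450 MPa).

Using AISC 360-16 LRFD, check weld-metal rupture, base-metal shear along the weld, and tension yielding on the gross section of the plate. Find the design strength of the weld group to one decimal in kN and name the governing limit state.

275.7 kN (gross-section yield governs)

Weld metal: throat = 0.707×12 = 8.484 mm, L = 2×169 = 338 mm. φR_n = 0.75 × 0.6 × 490 × 8.484 × 338 = 632.3 kN.
Base metal shear (6 mm plate): yield φR_n = 1.0×0.6×345×6×338 = 419.8 kN; rupture φR_n = 0.75×0.6×450×6×338 = 410.7 kN; take 410.7 kN (rupture).
Tension yield (gross): A_g = 148×6 = 888 mm². φR_n = 0.90 × 345 × 888 = 275.7 kN.
Governing: min(632.3, 410.7, 275.7) = 275.7 kN → gross-section yield.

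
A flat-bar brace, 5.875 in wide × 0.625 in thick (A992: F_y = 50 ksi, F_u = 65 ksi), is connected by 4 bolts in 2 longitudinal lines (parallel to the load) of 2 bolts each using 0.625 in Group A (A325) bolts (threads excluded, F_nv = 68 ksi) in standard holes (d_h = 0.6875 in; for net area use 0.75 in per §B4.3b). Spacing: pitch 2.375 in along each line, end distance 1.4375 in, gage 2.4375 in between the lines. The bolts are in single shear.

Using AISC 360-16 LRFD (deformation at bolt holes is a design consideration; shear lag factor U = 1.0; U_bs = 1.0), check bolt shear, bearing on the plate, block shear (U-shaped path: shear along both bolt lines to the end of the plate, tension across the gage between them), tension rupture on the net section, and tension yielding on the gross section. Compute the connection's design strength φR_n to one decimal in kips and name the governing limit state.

62.6 kips (bolt shear governs)

Bolt shear: A_b = π(0.625)²/4 = 0.3068 in². φR_n = 0.75 × 68 × 0.3068 × 4 × 1 = 62.6 kips.
Bearing (0.625 in plate, F_u = 65 ksi): end bolts L_c = 1.4375 − 0.6875/2 = 1.09375, R_n = min(1.2×1.09375×0.625×65, 2.4×0.625×0.625×65) = 53.32 kips/bolt; interior L_c = 2.375 − 0.6875 = 1.6875, R_n = 60.938 kips/bolt. φR_n = 0.75 × (2×53.32 + 2×60.938) = 171.4 kips.
Block shear: shear path 2×[1.4375+1×2.375] = 2×3.8125 in, A_gv = 4.7656, A_nv = 2×(3.8125 − 1.5×0.75)×0.625 = 3.3594 in²; tension across gage: (2.4375 − 1×0.75)×0.625 = 1.0547 in². R_n = min(0.6×65×3.3594, 0.6×50×4.7656) + 1.0×65×1.0547 = min(131.02, 142.97) + 68.556 = 199.58 kips. φR_n = 0.75 × 199.58 = 149.7 kips.
Tension rupture (net): A_n = (5.875 − 2×0.75)×0.625 = 2.7344 in² (U = 1.0, A_e = A_n). φR_n = 0.75 × 65 × 2.7344 = 133.3 kips.
Tension yield (gross): A_g = 5.875×0.625 = 3.6719 in². φR_n = 0.90 × 50 × 3.6719 = 165.2 kips.
Governing: min(62.6, 171.4, 149.7, 133.3, 165.2) = 62.6 kips → bolt shear.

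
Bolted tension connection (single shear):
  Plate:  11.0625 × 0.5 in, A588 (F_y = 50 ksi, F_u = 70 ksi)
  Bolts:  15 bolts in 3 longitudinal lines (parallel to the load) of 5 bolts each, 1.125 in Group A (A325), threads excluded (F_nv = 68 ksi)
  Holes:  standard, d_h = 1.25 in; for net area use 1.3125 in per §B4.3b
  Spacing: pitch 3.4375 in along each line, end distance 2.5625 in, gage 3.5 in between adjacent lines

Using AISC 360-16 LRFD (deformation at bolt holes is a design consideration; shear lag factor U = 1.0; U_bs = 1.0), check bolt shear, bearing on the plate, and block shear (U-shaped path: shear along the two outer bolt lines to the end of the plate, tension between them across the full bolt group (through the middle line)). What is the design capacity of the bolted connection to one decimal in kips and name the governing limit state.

Bolt shear: A_b = π(1.125)²/4 = 0.99402 in². φR_n = 0.75 × 68 × 0.99402 × 15 × 1 = 760.4 kips.
Bearing (0.5 in plate, F_u = 70 ksi): end bolts L_c = 2.5625 − 1.25/2 = 1.9375, R_n = min(1.2×1.9375×0.5×70, 2.4×1.125×0.5×70) = 81.375 kips/bolt; interior L_c = 3.4375 − 1.25 = 2.1875, R_n = 91.875 kips/bolt. φR_n = 0.75 × (3×81.375 + 12×91.875) = 1010.0 kips.
Block shear: shear path 2×[2.5625+4×3.4375] = 2×16.3125 in, A_gv = 16.313, A_nv = 2×(16.3125 − 4.5×1.3125)×0.5 = 10.406 in²; tension across gage: (7 − 2×1.3125)×0.5 = 2.1875 in². R_n = min(0.6×70×10.406, 0.6×50×16.313) + 1.0×70×2.1875 = min(437.05, 489.39) + 153.13 = 590.18 kips. φR_n = 0.75 × 590.18 = 442.6 kips.
Governing: min(760.4, 1010.0, 442.6) = 442.6 kips → block shear.

442.6 kips (block shear governs)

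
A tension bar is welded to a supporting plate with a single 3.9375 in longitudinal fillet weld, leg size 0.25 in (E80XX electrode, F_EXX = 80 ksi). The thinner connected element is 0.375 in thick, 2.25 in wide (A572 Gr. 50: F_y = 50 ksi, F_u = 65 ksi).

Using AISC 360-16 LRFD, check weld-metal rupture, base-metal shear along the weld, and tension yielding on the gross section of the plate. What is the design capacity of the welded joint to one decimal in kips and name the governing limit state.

25.1 kips (weld metal governs)

Weld metal: throat = 0.707×0.25 = 0.17675 in, L = 3.9375 in. φR_n = 0.75 × 0.6 × 80 × 0.17675 × 3.9375 = 25.1 kips.
Base metal shear (0.375 in plate): yield φR_n = 1.0×0.6×50×0.375×3.9375 = 44.3 kips; rupture φR_n = 0.75×0.6×65×0.375×3.9375 = 43.2 kips; take 43.2 kips (rupture).
Tension yield (gross): A_g = 2.25×0.375 = 0.84375 in². φR_n = 0.90 × 50 × 0.84375 = 38.0 kips.
Governing: min(25.1, 43.2, 38.0) = 25.1 kips → weld metal.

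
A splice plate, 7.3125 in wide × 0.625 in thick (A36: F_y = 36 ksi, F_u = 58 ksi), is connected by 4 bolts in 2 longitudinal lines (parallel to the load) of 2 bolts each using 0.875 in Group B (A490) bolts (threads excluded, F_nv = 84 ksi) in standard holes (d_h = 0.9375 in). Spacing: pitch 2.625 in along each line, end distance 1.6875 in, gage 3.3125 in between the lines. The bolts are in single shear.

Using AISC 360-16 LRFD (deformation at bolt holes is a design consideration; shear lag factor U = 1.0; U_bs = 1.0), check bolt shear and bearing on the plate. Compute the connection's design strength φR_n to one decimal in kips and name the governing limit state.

Bolt shear: A_b = π(0.875)²/4 = 0.60132 in². φR_n = 0.75 × 84 × 0.60132 × 4 × 1 = 151.5 kips.
Bearing (0.625 in plate, F_u = 58 ksi): end bolts L_c = 1.6875 − 0.9375/2 = 1.21875, R_n = min(1.2×1.21875×0.625×58, 2.4×0.875×0.625×58) = 53.016 kips/bolt; interior L_c = 2.625 − 0.9375 = 1.6875, R_n = 73.406 kips/bolt. φR_n = 0.75 × (2×53.016 + 2×73.406) = 189.6 kips.
Governing: min(151.5, 189.6) = 151.5 kips → bolt shear.

151.5 kips (bolt shear governs)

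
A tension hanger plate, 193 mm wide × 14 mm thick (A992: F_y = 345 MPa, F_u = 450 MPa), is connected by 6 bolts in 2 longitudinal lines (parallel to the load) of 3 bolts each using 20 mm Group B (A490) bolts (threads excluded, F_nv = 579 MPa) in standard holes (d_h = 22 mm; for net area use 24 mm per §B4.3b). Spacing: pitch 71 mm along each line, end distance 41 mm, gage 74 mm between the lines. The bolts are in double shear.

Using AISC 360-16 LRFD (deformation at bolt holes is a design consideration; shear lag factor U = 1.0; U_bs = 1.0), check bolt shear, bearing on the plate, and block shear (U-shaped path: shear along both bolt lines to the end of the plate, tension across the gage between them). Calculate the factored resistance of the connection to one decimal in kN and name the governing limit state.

Bolt shear: A_b = π(20)²/4 = 314.16 mm². φR_n = 0.75 × 579 × 314.16 × 6 × 2 = 1637.1 kN.
Bearing (14 mm plate, F_u = 450 MPa): end bolts L_c = 41 − 22/2 = 30, R_n = min(1.2×30×14×450, 2.4×20×14×450) = 226.8 kN/bolt; interior L_c = 71 − 22 = 49, R_n = 302.4 kN/bolt. φR_n = 0.75 × (2×226.8 + 4×302.4) = 1247.4 kN.
Block shear: shear path 2×[41+2×71] = 2×183 mm, A_gv = 5124, A_nv = 2×(183 − 2.5×24)×14 = 3444 mm²; tension across gage: (74 − 1×24)×14 = 700 mm². R_n = min(0.6×450×3444, 0.6×345×5124) + 1.0×450×700 = min(929.88, 1060.7) + 315 = 1244.9 kN. φR_n = 0.75 × 1244.9 = 933.7 kN.
Governing: min(1637.1, 1247.4, 933.7) = 933.7 kN → block shear.

933.7 kN (block shear governs)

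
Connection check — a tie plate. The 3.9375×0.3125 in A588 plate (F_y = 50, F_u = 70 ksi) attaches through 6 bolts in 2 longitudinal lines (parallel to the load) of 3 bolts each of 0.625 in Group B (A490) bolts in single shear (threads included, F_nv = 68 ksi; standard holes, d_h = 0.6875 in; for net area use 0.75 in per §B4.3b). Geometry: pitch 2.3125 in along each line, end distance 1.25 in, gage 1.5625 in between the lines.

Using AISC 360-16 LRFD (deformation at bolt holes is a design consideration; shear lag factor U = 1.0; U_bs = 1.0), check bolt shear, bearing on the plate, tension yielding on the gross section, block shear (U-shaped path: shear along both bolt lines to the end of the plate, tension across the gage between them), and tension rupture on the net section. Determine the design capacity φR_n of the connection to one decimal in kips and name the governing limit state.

Bolt shear: A_b = π(0.625)²/4 = 0.3068 in². φR_n = 0.75 × 68 × 0.3068 × 6 × 1 = 93.9 kips.
Bearing (0.3125 in plate, F_u = 70 ksi): end bolts L_c = 1.25 − 0.6875/2 = 0.90625, R_n = min(1.2×0.90625×0.3125×70, 2.4×0.625×0.3125×70) = 23.789 kips/bolt; interior L_c = 2.3125 − 0.6875 = 1.625, R_n = 32.813 kips/bolt. φR_n = 0.75 × (2×23.789 + 4×32.813) = 134.1 kips.
Tension yield (gross): A_g = 3.9375×0.3125 = 1.2305 in². φR_n = 0.90 × 50 × 1.2305 = 55.4 kips.
Block shear: shear path 2×[1.25+2×2.3125] = 2×5.875 in, A_gv = 3.6719, A_nv = 2×(5.875 − 2.5×0.75)×0.3125 = 2.5 in²; tension across gage: (1.5625 − 1×0.75)×0.3125 = 0.25391 in². R_n = min(0.6×70×2.5, 0.6×50×3.6719) + 1.0×70×0.25391 = min(105, 110.16) + 17.774 = 122.77 kips. φR_n = 0.75 × 122.77 = 92.1 kips.
Tension rupture (net): A_n = (3.9375 − 2×0.75)×0.3125 = 0.76172 in² (U = 1.0, A_e = A_n). φR_n = 0.75 × 70 × 0.76172 = 40.0 kips.
Governing: min(93.9, 134.1, 55.4, 92.1, 40.0) = 40.0 kips → net-section rupture.

40.0 kips (net-section rupture governs)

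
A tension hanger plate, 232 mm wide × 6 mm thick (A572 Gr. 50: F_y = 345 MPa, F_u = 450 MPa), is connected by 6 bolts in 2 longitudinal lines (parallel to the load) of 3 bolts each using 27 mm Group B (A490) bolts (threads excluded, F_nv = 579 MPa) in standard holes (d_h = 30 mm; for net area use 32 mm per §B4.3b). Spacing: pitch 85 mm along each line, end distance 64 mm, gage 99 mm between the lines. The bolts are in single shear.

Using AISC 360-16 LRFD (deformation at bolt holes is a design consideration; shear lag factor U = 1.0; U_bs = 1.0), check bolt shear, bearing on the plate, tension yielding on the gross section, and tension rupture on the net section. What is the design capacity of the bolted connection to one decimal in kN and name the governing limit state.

Bolt shear: A_b = π(27)²/4 = 572.56 mm². φR_n = 0.75 × 579 × 572.56 × 6 × 1 = 1491.8 kN.
Bearing (6 mm plate, F_u = 450 MPa): end bolts L_c = 64 − 30/2 = 49, R_n = min(1.2×49×6×450, 2.4×27×6×450) = 158.76 kN/bolt; interior L_c = 85 − 30 = 55, R_n = 174.96 kN/bolt. φR_n = 0.75 × (2×158.76 + 4×174.96) = 763.0 kN.
Tension yield (gross): A_g = 232×6 = 1392 mm². φR_n = 0.90 × 345 × 1392 = 432.2 kN.
Tension rupture (net): A_n = (232 − 2×32)×6 = 1008 mm² (U = 1.0, A_e = A_n). φR_n = 0.75 × 450 × 1008 = 340.2 kN.
Governing: min(1491.8, 763.0, 432.2, 340.2) = 340.2 kN → net-section rupture.

340.2 kN (net-section rupture governs)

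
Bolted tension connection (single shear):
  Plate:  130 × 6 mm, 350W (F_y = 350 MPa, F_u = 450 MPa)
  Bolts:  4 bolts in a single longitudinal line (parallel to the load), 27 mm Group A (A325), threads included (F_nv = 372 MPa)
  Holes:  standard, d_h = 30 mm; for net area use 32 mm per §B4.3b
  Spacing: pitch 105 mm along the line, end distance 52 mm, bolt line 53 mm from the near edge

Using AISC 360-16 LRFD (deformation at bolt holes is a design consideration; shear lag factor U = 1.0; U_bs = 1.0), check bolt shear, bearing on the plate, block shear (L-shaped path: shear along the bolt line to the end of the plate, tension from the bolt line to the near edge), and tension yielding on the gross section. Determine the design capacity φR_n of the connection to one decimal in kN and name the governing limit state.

245.7 kN (gross-section yield governs)

Bolt shear: A_b = π(27)²/4 = 572.56 mm². φR_n = 0.75 × 372 × 572.56 × 4 × 1 = 639.0 kN.
Bearing (6 mm plate, F_u = 450 MPa): end bolts L_c = 52 − 30/2 = 37, R_n = min(1.2×37×6×450, 2.4×27×6×450) = 119.88 kN/bolt; interior L_c = 105 − 30 = 75, R_n = 174.96 kN/bolt. φR_n = 0.75 × (1×119.88 + 3×174.96) = 483.6 kN.
Block shear: shear path 1×[52+3×105] = 1×367 mm, A_gv = 2202, A_nv = 1×(367 − 3.5×32)×6 = 1530 mm²; tension to near edge: (53 − 0.5×32)×6 = 222 mm². R_n = min(0.6×450×1530, 0.6×350×2202) + 1.0×450×222 = min(413.1, 462.42) + 99.9 = 513 kN. φR_n = 0.75 × 513 = 384.8 kN.
Tension yield (gross): A_g = 130×6 = 780 mm². φR_n = 0.90 × 350 × 780 = 245.7 kN.
Governing: min(639.0, 483.6, 384.8, 245.7) = 245.7 kN → gross-section yield.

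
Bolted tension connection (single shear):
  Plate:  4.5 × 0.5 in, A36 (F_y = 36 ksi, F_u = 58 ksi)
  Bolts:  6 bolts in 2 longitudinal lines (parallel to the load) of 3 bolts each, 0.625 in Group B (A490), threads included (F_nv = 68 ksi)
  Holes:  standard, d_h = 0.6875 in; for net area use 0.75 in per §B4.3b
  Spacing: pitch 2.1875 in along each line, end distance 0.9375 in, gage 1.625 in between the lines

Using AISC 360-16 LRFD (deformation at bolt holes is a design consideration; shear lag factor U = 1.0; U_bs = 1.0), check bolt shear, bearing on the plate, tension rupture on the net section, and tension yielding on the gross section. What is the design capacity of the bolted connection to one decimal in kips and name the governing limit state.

65.3 kips (net-section rupture governs)

Bolt shear: A_b = π(0.625)²/4 = 0.3068 in². φR_n = 0.75 × 68 × 0.3068 × 6 × 1 = 93.9 kips.
Bearing (0.5 in plate, F_u = 58 ksi): end bolts L_c = 0.9375 − 0.6875/2 = 0.59375, R_n = min(1.2×0.59375×0.5×58, 2.4×0.625×0.5×58) = 20.663 kips/bolt; interior L_c = 2.1875 − 0.6875 = 1.5, R_n = 43.5 kips/bolt. φR_n = 0.75 × (2×20.663 + 4×43.5) = 161.5 kips.
Tension rupture (net): A_n = (4.5 − 2×0.75)×0.5 = 1.5 in² (U = 1.0, A_e = A_n). φR_n = 0.75 × 58 × 1.5 = 65.3 kips.
Tension yield (gross): A_g = 4.5×0.5 = 2.25 in². φR_n = 0.90 × 36 × 2.25 = 72.9 kips.
Governing: min(93.9, 161.5, 65.3, 72.9) = 65.3 kips → net-section rupture.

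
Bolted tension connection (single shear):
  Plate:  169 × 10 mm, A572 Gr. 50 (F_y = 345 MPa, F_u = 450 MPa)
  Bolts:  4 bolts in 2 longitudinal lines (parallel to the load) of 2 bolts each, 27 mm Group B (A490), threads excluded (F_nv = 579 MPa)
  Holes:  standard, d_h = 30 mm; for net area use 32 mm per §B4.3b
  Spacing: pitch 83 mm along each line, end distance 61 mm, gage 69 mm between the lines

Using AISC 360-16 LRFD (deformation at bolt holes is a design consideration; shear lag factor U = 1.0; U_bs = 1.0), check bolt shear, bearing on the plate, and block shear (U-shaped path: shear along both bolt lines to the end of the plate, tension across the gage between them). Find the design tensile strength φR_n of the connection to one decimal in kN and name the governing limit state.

513.7 kN (block shear governs)

Bolt shear: A_b = π(27)²/4 = 572.56 mm². φR_n = 0.75 × 579 × 572.56 × 4 × 1 = 994.5 kN.
Bearing (10 mm plate, F_u = 450 MPa): end bolts L_c = 61 − 30/2 = 46, R_n = min(1.2×46×10×450, 2.4×27×10×450) = 248.4 kN/bolt; interior L_c = 83 − 30 = 53, R_n = 286.2 kN/bolt. φR_n = 0.75 × (2×248.4 + 2×286.2) = 801.9 kN.
Block shear: shear path 2×[61+1×83] = 2×144 mm, A_gv = 2880, A_nv = 2×(144 − 1.5×32)×10 = 1920 mm²; tension across gage: (69 − 1×32)×10 = 370 mm². R_n = min(0.6×450×1920, 0.6×345×2880) + 1.0×450×370 = min(518.4, 596.16) + 166.5 = 684.9 kN. φR_n = 0.75 × 684.9 = 513.7 kN.
Governing: min(994.5, 801.9, 513.7) = 513.7 kN → block shear.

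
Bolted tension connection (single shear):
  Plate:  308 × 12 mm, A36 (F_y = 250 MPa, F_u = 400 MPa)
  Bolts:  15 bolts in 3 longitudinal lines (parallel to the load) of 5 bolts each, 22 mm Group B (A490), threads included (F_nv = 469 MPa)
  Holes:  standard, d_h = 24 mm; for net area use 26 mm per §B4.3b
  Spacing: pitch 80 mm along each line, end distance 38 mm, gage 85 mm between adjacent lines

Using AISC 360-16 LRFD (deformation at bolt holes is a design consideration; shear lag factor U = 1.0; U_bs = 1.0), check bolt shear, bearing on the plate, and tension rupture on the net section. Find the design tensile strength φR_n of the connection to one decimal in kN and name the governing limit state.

828.0 kN (net-section rupture governs)

Bolt shear: A_b = π(22)²/4 = 380.13 mm². φR_n = 0.75 × 469 × 380.13 × 15 × 1 = 2005.7 kN.
Bearing (12 mm plate, F_u = 400 MPa): end bolts L_c = 38 − 24/2 = 26, R_n = min(1.2×26×12×400, 2.4×22×12×400) = 149.76 kN/bolt; interior L_c = 80 − 24 = 56, R_n = 253.44 kN/bolt. φR_n = 0.75 × (3×149.76 + 12×253.44) = 2617.9 kN.
Tension rupture (net): A_n = (308 − 3×26)×12 = 2760 mm² (U = 1.0, A_e = A_n). φR_n = 0.75 × 400 × 2760 = 828.0 kN.
Governing: min(2005.7, 2617.9, 828.0) = 828.0 kN → net-section rupture.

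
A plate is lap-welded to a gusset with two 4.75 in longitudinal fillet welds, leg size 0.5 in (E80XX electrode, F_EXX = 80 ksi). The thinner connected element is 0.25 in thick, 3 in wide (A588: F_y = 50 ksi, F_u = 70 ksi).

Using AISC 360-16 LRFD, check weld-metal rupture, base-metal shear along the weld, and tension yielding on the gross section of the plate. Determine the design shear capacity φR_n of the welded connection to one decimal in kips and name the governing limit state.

Weld metal: throat = 0.707×0.5 = 0.3535 in, L = 2×4.75 = 9.5 in. φR_n = 0.75 × 0.6 × 80 × 0.3535 × 9.5 = 120.9 kips.
Base metal shear (0.25 in plate): yield φR_n = 1.0×0.6×50×0.25×9.5 = 71.3 kips; rupture φR_n = 0.75×0.6×70×0.25×9.5 = 74.8 kips; take 71.3 kips (yield).
Tension yield (gross): A_g = 3×0.25 = 0.75 in². φR_n = 0.90 × 50 × 0.75 = 33.8 kips.
Governing: min(120.9, 71.3, 33.8) = 33.8 kips → gross-section yield.

33.8 kips (gross-section yield governs)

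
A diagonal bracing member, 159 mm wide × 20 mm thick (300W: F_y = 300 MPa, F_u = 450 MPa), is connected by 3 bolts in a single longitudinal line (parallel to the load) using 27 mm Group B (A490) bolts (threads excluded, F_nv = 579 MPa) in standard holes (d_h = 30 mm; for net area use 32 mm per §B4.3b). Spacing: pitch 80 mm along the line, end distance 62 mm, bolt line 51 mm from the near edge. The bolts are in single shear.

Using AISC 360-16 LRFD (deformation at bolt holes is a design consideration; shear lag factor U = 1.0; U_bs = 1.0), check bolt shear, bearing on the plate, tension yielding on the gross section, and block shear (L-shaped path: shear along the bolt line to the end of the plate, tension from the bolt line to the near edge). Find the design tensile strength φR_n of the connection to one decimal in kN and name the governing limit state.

Bolt shear: A_b = π(27)²/4 = 572.56 mm². φR_n = 0.75 × 579 × 572.56 × 3 × 1 = 745.9 kN.
Bearing (20 mm plate, F_u = 450 MPa): end bolts L_c = 62 − 30/2 = 47, R_n = min(1.2×47×20×450, 2.4×27×20×450) = 507.6 kN/bolt; interior L_c = 80 − 30 = 50, R_n = 540 kN/bolt. φR_n = 0.75 × (1×507.6 + 2×540) = 1190.7 kN.
Tension yield (gross): A_g = 159×20 = 3180 mm². φR_n = 0.90 × 300 × 3180 = 858.6 kN.
Block shear: shear path 1×[62+2×80] = 1×222 mm, A_gv = 4440, A_nv = 1×(222 − 2.5×32)×20 = 2840 mm²; tension to near edge: (51 − 0.5×32)×20 = 700 mm². R_n = min(0.6×450×2840, 0.6×300×4440) + 1.0×450×700 = min(766.8, 799.2) + 315 = 1081.8 kN. φR_n = 0.75 × 1081.8 = 811.4 kN.
Governing: min(745.9, 1190.7, 858.6, 811.4) = 745.9 kN → bolt shear.

745.9 kN (bolt shear governs)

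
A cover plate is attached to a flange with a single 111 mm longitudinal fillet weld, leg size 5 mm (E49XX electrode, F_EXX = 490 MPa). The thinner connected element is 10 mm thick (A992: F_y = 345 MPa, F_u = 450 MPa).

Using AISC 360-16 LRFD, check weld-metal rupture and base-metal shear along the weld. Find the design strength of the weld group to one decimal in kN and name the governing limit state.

Weld metal: throat = 0.707×5 = 3.535 mm, L = 111 mm. φR_n = 0.75 × 0.6 × 490 × 3.535 × 111 = 86.5 kN.
Base metal shear (10 mm plate): yield φR_n = 1.0×0.6×345×10×111 = 229.8 kN; rupture φR_n = 0.75×0.6×450×10×111 = 224.8 kN; take 224.8 kN (rupture).
Governing: min(86.5, 224.8) = 86.5 kN → weld metal.

86.5 kN (weld metal governs)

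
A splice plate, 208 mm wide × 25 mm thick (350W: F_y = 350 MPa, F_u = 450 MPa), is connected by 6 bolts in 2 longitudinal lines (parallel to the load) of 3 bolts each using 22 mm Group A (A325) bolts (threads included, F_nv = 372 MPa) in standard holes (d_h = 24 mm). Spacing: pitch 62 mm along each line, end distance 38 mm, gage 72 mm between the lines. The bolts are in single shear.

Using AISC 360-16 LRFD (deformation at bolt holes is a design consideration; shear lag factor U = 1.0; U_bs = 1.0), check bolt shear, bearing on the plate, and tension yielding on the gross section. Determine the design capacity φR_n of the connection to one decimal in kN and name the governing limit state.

636.3 kN (bolt shear governs)

Bolt shear: A_b = π(22)²/4 = 380.13 mm². φR_n = 0.75 × 372 × 380.13 × 6 × 1 = 636.3 kN.
Bearing (25 mm plate, F_u = 450 MPa): end bolts L_c = 38 − 24/2 = 26, R_n = min(1.2×26×25×450, 2.4×22×25×450) = 351 kN/bolt; interior L_c = 62 − 24 = 38, R_n = 513 kN/bolt. φR_n = 0.75 × (2×351 + 4×513) = 2065.5 kN.
Tension yield (gross): A_g = 208×25 = 5200 mm². φR_n = 0.90 × 350 × 5200 = 1638.0 kN.
Governing: min(636.3, 2065.5, 1638.0) = 636.3 kN → bolt shear.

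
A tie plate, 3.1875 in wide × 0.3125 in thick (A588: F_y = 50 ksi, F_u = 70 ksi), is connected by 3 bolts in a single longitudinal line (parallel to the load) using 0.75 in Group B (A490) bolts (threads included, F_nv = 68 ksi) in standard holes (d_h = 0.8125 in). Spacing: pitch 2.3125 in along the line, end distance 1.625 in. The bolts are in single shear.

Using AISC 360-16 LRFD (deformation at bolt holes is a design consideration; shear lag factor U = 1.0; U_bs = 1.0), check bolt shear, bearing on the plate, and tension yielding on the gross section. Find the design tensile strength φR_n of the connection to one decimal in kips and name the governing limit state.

Bolt shear: A_b = π(0.75)²/4 = 0.44179 in². φR_n = 0.75 × 68 × 0.44179 × 3 × 1 = 67.6 kips.
Bearing (0.3125 in plate, F_u = 70 ksi): end bolts L_c = 1.625 − 0.8125/2 = 1.21875, R_n = min(1.2×1.21875×0.3125×70, 2.4×0.75×0.3125×70) = 31.992 kips/bolt; interior L_c = 2.3125 − 0.8125 = 1.5, R_n = 39.375 kips/bolt. φR_n = 0.75 × (1×31.992 + 2×39.375) = 83.1 kips.
Tension yield (gross): A_g = 3.1875×0.3125 = 0.99609 in². φR_n = 0.90 × 50 × 0.99609 = 44.8 kips.
Governing: min(67.6, 83.1, 44.8) = 44.8 kips → gross-section yield.

44.8 kips (gross-section yield governs)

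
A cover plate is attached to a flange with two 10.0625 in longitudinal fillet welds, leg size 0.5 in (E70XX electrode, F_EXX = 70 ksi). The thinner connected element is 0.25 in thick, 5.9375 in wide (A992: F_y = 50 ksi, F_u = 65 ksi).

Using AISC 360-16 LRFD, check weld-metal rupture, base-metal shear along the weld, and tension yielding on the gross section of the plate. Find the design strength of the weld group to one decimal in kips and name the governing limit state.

66.8 kips (gross-section yield governs)

Weld metal: throat = 0.707×0.5 = 0.3535 in, L = 2×10.0625 = 20.125 in. φR_n = 0.75 × 0.6 × 70 × 0.3535 × 20.125 = 224.1 kips.
Base metal shear (0.25 in plate): yield φR_n = 1.0×0.6×50×0.25×20.125 = 150.9 kips; rupture φR_n = 0.75×0.6×65×0.25×20.125 = 147.2 kips; take 147.2 kips (rupture).
Tension yield (gross): A_g = 5.9375×0.25 = 1.4844 in². φR_n = 0.90 × 50 × 1.4844 = 66.8 kips.
Governing: min(224.1, 147.2, 66.8) = 66.8 kips → gross-section yield.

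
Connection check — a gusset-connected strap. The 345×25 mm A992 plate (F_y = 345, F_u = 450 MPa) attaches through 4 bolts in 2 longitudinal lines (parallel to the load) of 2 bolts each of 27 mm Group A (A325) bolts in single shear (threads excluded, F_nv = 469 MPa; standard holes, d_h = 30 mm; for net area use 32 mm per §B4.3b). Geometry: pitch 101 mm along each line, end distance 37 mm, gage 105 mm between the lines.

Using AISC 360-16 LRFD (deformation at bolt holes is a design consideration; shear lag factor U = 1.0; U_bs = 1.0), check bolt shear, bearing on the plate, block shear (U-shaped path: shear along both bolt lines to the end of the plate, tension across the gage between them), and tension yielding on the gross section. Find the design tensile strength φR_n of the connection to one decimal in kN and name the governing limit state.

Bolt shear: A_b = π(27)²/4 = 572.56 mm². φR_n = 0.75 × 469 × 572.56 × 4 × 1 = 805.6 kN.
Bearing (25 mm plate, F_u = 450 MPa): end bolts L_c = 37 − 30/2 = 22, R_n = min(1.2×22×25×450, 2.4×27×25×450) = 297 kN/bolt; interior L_c = 101 − 30 = 71, R_n = 729 kN/bolt. φR_n = 0.75 × (2×297 + 2×729) = 1539.0 kN.
Block shear: shear path 2×[37+1×101] = 2×138 mm, A_gv = 6900, A_nv = 2×(138 − 1.5×32)×25 = 4500 mm²; tension across gage: (105 − 1×32)×25 = 1825 mm². R_n = min(0.6×450×4500, 0.6×345×6900) + 1.0×450×1825 = min(1215, 1428.3) + 821.25 = 2036.3 kN. φR_n = 0.75 × 2036.3 = 1527.2 kN.
Tension yield (gross): A_g = 345×25 = 8625 mm². φR_n = 0.90 × 345 × 8625 = 2678.1 kN.
Governing: min(805.6, 1539.0, 1527.2, 2678.1) = 805.6 kN → bolt shear.

805.6 kN (bolt shear governs)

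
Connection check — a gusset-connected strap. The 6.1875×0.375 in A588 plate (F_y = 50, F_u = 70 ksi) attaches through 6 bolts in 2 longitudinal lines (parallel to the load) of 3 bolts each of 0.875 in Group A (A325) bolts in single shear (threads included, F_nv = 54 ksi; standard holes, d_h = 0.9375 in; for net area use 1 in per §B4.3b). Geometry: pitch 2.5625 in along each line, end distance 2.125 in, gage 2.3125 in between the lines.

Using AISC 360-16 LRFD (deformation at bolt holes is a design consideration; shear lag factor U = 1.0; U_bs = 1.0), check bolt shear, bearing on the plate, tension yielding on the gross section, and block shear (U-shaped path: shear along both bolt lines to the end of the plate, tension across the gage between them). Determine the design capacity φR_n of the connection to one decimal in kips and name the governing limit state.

104.4 kips (gross-section yield governs)

Bolt shear: A_b = π(0.875)²/4 = 0.60132 in². φR_n = 0.75 × 54 × 0.60132 × 6 × 1 = 146.1 kips.
Bearing (0.375 in plate, F_u = 70 ksi): end bolts L_c = 2.125 − 0.9375/2 = 1.65625, R_n = min(1.2×1.65625×0.375×70, 2.4×0.875×0.375×70) = 52.172 kips/bolt; interior L_c = 2.5625 − 0.9375 = 1.625, R_n = 51.188 kips/bolt. φR_n = 0.75 × (2×52.172 + 4×51.188) = 231.8 kips.
Tension yield (gross): A_g = 6.1875×0.375 = 2.3203 in². φR_n = 0.90 × 50 × 2.3203 = 104.4 kips.
Block shear: shear path 2×[2.125+2×2.5625] = 2×7.25 in, A_gv = 5.4375, A_nv = 2×(7.25 − 2.5×1)×0.375 = 3.5625 in²; tension across gage: (2.3125 − 1×1)×0.375 = 0.49219 in². R_n = min(0.6×70×3.5625, 0.6×50×5.4375) + 1.0×70×0.49219 = min(149.63, 163.13) + 34.453 = 184.08 kips. φR_n = 0.75 × 184.08 = 138.1 kips.
Governing: min(146.1, 231.8, 104.4, 138.1) = 104.4 kips → gross-section yield.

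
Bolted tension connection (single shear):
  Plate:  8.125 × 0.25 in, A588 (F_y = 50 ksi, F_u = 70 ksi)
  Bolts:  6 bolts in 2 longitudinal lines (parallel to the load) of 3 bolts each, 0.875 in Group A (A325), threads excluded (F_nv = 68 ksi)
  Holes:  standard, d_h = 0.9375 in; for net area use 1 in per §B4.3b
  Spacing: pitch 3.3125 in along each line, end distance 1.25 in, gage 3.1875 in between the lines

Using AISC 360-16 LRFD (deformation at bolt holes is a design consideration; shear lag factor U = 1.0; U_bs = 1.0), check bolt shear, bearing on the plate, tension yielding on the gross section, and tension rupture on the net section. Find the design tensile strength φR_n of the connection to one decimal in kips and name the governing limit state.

Bolt shear: A_b = π(0.875)²/4 = 0.60132 in². φR_n = 0.75 × 68 × 0.60132 × 6 × 1 = 184.0 kips.
Bearing (0.25 in plate, F_u = 70 ksi): end bolts L_c = 1.25 − 0.9375/2 = 0.78125, R_n = min(1.2×0.78125×0.25×70, 2.4×0.875×0.25×70) = 16.406 kips/bolt; interior L_c = 3.3125 − 0.9375 = 2.375, R_n = 36.75 kips/bolt. φR_n = 0.75 × (2×16.406 + 4×36.75) = 134.9 kips.
Tension yield (gross): A_g = 8.125×0.25 = 2.0313 in². φR_n = 0.90 × 50 × 2.0313 = 91.4 kips.
Tension rupture (net): A_n = (8.125 − 2×1)×0.25 = 1.5313 in² (U = 1.0, A_e = A_n). φR_n = 0.75 × 70 × 1.5313 = 80.4 kips.
Governing: min(184.0, 134.9, 91.4, 80.4) = 80.4 kips → net-section rupture.

80.4 kips (net-section rupture governs)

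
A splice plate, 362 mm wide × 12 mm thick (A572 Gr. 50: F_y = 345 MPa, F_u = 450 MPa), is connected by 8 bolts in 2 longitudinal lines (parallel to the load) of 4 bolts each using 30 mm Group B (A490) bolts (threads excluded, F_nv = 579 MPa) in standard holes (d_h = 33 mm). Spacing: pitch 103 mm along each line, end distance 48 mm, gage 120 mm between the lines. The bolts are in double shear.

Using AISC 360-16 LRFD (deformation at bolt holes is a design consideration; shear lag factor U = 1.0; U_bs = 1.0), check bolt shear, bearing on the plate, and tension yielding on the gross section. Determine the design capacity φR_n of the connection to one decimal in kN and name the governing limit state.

Bolt shear: A_b = π(30)²/4 = 706.86 mm². φR_n = 0.75 × 579 × 706.86 × 8 × 2 = 4911.3 kN.
Bearing (12 mm plate, F_u = 450 MPa): end bolts L_c = 48 − 33/2 = 31.5, R_n = min(1.2×31.5×12×450, 2.4×30×12×450) = 204.12 kN/bolt; interior L_c = 103 − 33 = 70, R_n = 388.8 kN/bolt. φR_n = 0.75 × (2×204.12 + 6×388.8) = 2055.8 kN.
Tension yield (gross): A_g = 362×12 = 4344 mm². φR_n = 0.90 × 345 × 4344 = 1348.8 kN.
Governing: min(4911.3, 2055.8, 1348.8) = 1348.8 kN → gross-section yield.

1348.8 kN (gross-section yield governs)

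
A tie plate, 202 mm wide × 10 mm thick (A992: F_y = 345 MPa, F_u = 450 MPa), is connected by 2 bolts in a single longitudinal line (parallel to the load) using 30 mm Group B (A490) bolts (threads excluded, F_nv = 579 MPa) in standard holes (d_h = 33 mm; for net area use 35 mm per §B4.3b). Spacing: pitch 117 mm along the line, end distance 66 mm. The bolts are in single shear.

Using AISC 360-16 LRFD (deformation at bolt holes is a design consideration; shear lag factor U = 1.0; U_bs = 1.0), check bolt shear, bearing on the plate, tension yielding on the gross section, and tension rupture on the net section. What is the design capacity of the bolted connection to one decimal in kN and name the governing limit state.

443.5 kN (bearing governs)

Bolt shear: A_b = π(30)²/4 = 706.86 mm². φR_n = 0.75 × 579 × 706.86 × 2 × 1 = 613.9 kN.
Bearing (10 mm plate, F_u = 450 MPa): end bolts L_c = 66 − 33/2 = 49.5, R_n = min(1.2×49.5×10×450, 2.4×30×10×450) = 267.3 kN/bolt; interior L_c = 117 − 33 = 84, R_n = 324 kN/bolt. φR_n = 0.75 × (1×267.3 + 1×324) = 443.5 kN.
Tension yield (gross): A_g = 202×10 = 2020 mm². φR_n = 0.90 × 345 × 2020 = 627.2 kN.
Tension rupture (net): A_n = (202 − 1×35)×10 = 1670 mm² (U = 1.0, A_e = A_n). φR_n = 0.75 × 450 × 1670 = 563.6 kN.
Governing: min(613.9, 443.5, 627.2, 563.6) = 443.5 kN → bearing.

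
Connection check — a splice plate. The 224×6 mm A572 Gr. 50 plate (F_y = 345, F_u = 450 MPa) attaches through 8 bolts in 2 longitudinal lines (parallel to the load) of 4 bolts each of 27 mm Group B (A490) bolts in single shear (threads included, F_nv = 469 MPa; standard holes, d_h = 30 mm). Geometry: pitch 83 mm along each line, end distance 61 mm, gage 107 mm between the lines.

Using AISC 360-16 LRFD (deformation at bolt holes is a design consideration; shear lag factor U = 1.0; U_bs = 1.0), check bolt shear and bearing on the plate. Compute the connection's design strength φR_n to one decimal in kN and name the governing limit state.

Bolt shear: A_b = π(27)²/4 = 572.56 mm². φR_n = 0.75 × 469 × 572.56 × 8 × 1 = 1611.2 kN.
Bearing (6 mm plate, F_u = 450 MPa): end bolts L_c = 61 − 30/2 = 46, R_n = min(1.2×46×6×450, 2.4×27×6×450) = 149.04 kN/bolt; interior L_c = 83 − 30 = 53, R_n = 171.72 kN/bolt. φR_n = 0.75 × (2×149.04 + 6×171.72) = 996.3 kN.
Governing: min(1611.2, 996.3) = 996.3 kN → bearing.

996.3 kN (bearing governs)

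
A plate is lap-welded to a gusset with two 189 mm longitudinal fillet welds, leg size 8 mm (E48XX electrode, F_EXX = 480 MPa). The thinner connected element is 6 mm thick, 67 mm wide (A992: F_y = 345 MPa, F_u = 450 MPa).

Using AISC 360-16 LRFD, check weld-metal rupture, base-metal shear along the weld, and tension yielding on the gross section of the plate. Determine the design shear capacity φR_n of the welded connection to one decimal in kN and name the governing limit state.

Weld metal: throat = 0.707×8 = 5.656 mm, L = 2×189 = 378 mm. φR_n = 0.75 × 0.6 × 480 × 5.656 × 378 = 461.8 kN.
Base metal shear (6 mm plate): yield φR_n = 1.0×0.6×345×6×378 = 469.5 kN; rupture φR_n = 0.75×0.6×450×6×378 = 459.3 kN; take 459.3 kN (rupture).
Tension yield (gross): A_g = 67×6 = 402 mm². φR_n = 0.90 × 345 × 402 = 124.8 kN.
Governing: min(461.8, 459.3, 124.8) = 124.8 kN → gross-section yield.

124.8 kN (gross-section yield governs)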